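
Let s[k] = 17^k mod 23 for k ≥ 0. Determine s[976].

18

Computing terms: s[0] = 1,  s[1] = 17,  s[2] = 13,  s[3] = 14,  s[4] = 8,  s[5] = 21,  s[6] = 12,  s[7] = 20,  s[8] = 18,  s[9] = 7,  s[10] = 4,  s[11] = 22,  s[12] = 6,  s[13] = 10,  s[14] = 9,  s[15] = 15,  s[16] = 2,  s[17] = 11,  s[18] = 3,  s[19] = 5,  s[20] = 16,  s[21] = 19,  s[22] = 1.
Since s[22] = s[0] = 1, the sequence is periodic with period 22.
So s[976] = s[0 + ((976-0) mod 22)] = s[8] = 18.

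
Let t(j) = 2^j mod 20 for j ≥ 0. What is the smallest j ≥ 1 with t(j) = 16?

We have t(0) = 1; t(1) = 2; t(2) = 4; t(3) = 8; t(4) = 16; t(5) = 12; t(6) = 4.
Since t(6) = t(2) = 4, the sequence is eventually periodic: after a pre-period of length 2 it cycles with period 4.
The value 16 first appears (with j ≥ 1) at t(4).

4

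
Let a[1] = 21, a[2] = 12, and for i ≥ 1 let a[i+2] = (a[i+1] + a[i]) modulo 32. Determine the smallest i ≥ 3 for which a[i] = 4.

a[1] = 21,  a[2] = 12,  a[3] = 1,  a[4] = 13,  a[5] = 14,  a[6] = 27,  a[7] = 9,  a[8] = 4,  a[9] = 13,  a[10] = 17,  a[11] = 30,  a[12] = 15,  a[13] = 13,  a[14] = 28,  a[15] = 9,  a[16] = 5,  a[17] = 14,  a[18] = 19,  a[19] = 1,  a[20] = 20,  a[21] = 21,  a[22] = 9,  a[23] = 30,  a[24] = 7,  a[25] = 5,  a[26] = 12,  a[27] = 17,  a[28] = 29,  a[29] = 14,  a[30] = 11,  a[31] = 25,  a[32] = 4,  a[33] = 29,  a[34] = 1,  a[35] = 30,  a[36] = 31,  a[37] = 29,  a[38] = 28,  a[39] = 25,  a[40] = 21,  a[41] = 14,  a[42] = 3,  a[43] = 17,  a[44] = 20,  a[45] = 5,  a[46] = 25,  a[47] = 30,  a[48] = 23,  a[49] = 21,  a[50] = 12.
Since (a[49], a[50]) = (a[1], a[2]) = (21, 12) (two consecutive terms determine the rest), the sequence is periodic with period 48.
The value 4 first appears (with i ≥ 3) at a[8].

8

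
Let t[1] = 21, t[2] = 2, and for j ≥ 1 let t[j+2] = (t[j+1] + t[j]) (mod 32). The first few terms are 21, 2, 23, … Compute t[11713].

21

Listing terms: t[1] = 21,  t[2] = 2,  t[3] = 23,  t[4] = 25,  t[5] = 16,  t[6] = 9,  t[7] = 25,  t[8] = 2,  t[9] = 27,  t[10] = 29,  t[11] = 24,  t[12] = 21,  t[13] = 13,  t[14] = 2,  t[15] = 15,  t[16] = 17,  t[17] = 0,  t[18] = 17,  t[19] = 17,  t[20] = 2,  t[21] = 19,  t[22] = 21,  t[23] = 8,  t[24] = 29,  t[25] = 5,  t[26] = 2,  t[27] = 7,  t[28] = 9,  t[29] = 16,  t[30] = 25,  t[31] = 9,  t[32] = 2,  t[33] = 11,  t[34] = 13,  t[35] = 24,  t[36] = 5,  t[37] = 29,  t[38] = 2,  t[39] = 31,  t[40] = 1,  t[41] = 0,  t[42] = 1,  t[43] = 1,  t[44] = 2,  t[45] = 3,  t[46] = 5,  t[47] = 8,  t[48] = 13,  t[49] = 21,  t[50] = 2.
The sequence repeats with period 48.
(11713 - 1) mod 48 = 0, so t[11713] = t[1] = 21.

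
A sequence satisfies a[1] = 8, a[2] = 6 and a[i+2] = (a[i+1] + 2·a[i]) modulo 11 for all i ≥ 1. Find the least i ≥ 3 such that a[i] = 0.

a[1] = 8, a[2] = 6, a[3] = 0, a[4] = 1, a[5] = 1, a[6] = 3, a[7] = 5, a[8] = 0, a[9] = 10, a[10] = 10, a[11] = 8, a[12] = 6.
Since (a[11], a[12]) = (a[1], a[2]) = (8, 6) (two consecutive terms determine the rest), the sequence is periodic with period 10.
The value 0 first appears (with i ≥ 3) at a[3].

3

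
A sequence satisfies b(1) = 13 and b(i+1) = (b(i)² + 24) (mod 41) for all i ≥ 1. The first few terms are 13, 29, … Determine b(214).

16

We have b(1) = 13, b(2) = 29, b(3) = 4, b(4) = 40, b(5) = 25, b(6) = 34, b(7) = 32, b(8) = 23, b(9) = 20, b(10) = 14, b(11) = 15, b(12) = 3, b(13) = 33, b(14) = 6, b(15) = 19, b(16) = 16, b(17) = 34.
Since b(17) = b(6) = 34, the sequence is eventually periodic: after a pre-period of length 5 it cycles with period 11.
For i ≥ 6, b(i) depends only on (i - 6) mod 11. (214 - 6) mod 11 = 10, so b(214) = b(16) = 16.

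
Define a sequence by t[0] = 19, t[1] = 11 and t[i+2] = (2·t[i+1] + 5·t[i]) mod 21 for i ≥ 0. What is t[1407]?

19

Computing terms: t[0] = 19,  t[1] = 11,  t[2] = 12,  t[3] = 16,  t[4] = 8,  t[5] = 12,  t[6] = 1,  t[7] = 20,  t[8] = 3,  t[9] = 1,  t[10] = 17,  t[11] = 18,  t[12] = 16,  t[13] = 17,  t[14] = 9,  t[15] = 19,  t[16] = 20,  t[17] = 9,  t[18] = 13,  t[19] = 8,  t[20] = 18,  t[21] = 13,  t[22] = 11,  t[23] = 3,  t[24] = 19,  t[25] = 11.
Since (t[24], t[25]) = (t[0], t[1]) = (19, 11) (two consecutive terms determine the rest), the sequence is periodic with period 24.
So t[1407] = t[0 + ((1407-0) mod 24)] = t[15] = 19.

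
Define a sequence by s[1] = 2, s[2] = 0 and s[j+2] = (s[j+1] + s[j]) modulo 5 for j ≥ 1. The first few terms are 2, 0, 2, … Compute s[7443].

2

s[1] = 2, s[2] = 0, s[3] = 2, s[4] = 2, s[5] = 4, s[6] = 1, s[7] = 0, s[8] = 1, s[9] = 1, s[10] = 2, s[11] = 3, s[12] = 0, s[13] = 3, s[14] = 3, s[15] = 1, s[16] = 4, s[17] = 0, s[18] = 4, s[19] = 4, s[20] = 3, s[21] = 2, s[22] = 0.
Since (s[21], s[22]) = (s[1], s[2]) = (2, 0) (two consecutive terms determine the rest), the sequence is periodic with period 20.
(7443 - 1) mod 20 = 2, so s[7443] = s[3] = 2.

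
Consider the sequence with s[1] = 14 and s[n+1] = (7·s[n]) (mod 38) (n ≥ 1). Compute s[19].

14

s[1] = 14, s[2] = 22, s[3] = 2, s[4] = 14.
The sequence repeats with period 3.
So s[19] = s[1 + ((19-1) mod 3)] = s[1] = 14.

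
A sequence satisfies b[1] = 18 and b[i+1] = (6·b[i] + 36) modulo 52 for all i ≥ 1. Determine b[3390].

12

b[1] = 18; b[2] = 40; b[3] = 16; b[4] = 28; b[5] = 48; b[6] = 12; b[7] = 4; b[8] = 8; b[9] = 32; b[10] = 20; b[11] = 0; b[12] = 36; b[13] = 44; b[14] = 40.
Since b[14] = b[2] = 40, the sequence is eventually periodic: after a pre-period of length 1 it cycles with period 12.
For i ≥ 2, b[i] depends only on (i - 2) mod 12. (3390 - 2) mod 12 = 4, so b[3390] = b[6] = 12.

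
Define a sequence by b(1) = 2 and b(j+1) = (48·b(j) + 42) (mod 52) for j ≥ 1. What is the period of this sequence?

3

Computing terms: b(1) = 2; b(2) = 34; b(3) = 10; b(4) = 2.
Since b(4) = b(1) = 2, the sequence is periodic with period 3.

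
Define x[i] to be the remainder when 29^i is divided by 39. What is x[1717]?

Listing terms: x[0] = 1,  x[1] = 29,  x[2] = 22,  x[3] = 14,  x[4] = 16,  x[5] = 35,  x[6] = 1.
Since x[6] = x[0] = 1, the sequence is periodic with period 6.
(1717 - 0) mod 6 = 1, so x[1717] = x[1] = 29.

29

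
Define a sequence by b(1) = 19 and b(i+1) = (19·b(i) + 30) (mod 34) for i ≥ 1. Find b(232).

3

We have b(1) = 19,  b(2) = 17,  b(3) = 13,  b(4) = 5,  b(5) = 23,  b(6) = 25,  b(7) = 29,  b(8) = 3,  b(9) = 19.
Since b(9) = b(1) = 19, the sequence is periodic with period 8.
(232 - 1) mod 8 = 7, so b(232) = b(8) = 3.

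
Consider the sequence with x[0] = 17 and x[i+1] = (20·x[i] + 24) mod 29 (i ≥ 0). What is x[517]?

4

Computing terms: x[0] = 17,  x[1] = 16,  x[2] = 25,  x[3] = 2,  x[4] = 6,  x[5] = 28,  x[6] = 4,  x[7] = 17.
Since x[7] = x[0] = 17, the sequence is periodic with period 7.
So x[517] = x[0 + ((517-0) mod 7)] = x[6] = 4.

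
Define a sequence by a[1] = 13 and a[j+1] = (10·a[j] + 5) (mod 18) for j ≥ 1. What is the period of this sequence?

Computing terms: a[1] = 13,  a[2] = 9,  a[3] = 5,  a[4] = 1,  a[5] = 15,  a[6] = 11,  a[7] = 7,  a[8] = 3,  a[9] = 17,  a[10] = 13.
Since a[10] = a[1] = 13, the sequence is periodic with period 9.

9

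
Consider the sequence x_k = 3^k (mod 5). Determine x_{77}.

Computing terms: x_1 = 3; x_2 = 4; x_3 = 2; x_4 = 1; x_5 = 3.
The sequence repeats with period 4.
So x_{77} = x_{1 + ((77-1) mod 4)} = x_1 = 3.

3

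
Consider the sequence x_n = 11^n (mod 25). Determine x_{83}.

6

We have x_1 = 11; x_2 = 21; x_3 = 6; x_4 = 16; x_5 = 1; x_6 = 11.
Since x_6 = x_1 = 11, the sequence is periodic with period 5.
So x_{83} = x_{1 + ((83-1) mod 5)} = x_3 = 6.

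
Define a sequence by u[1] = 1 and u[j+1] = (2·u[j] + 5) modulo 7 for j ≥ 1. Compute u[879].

5

We have u[1] = 1, u[2] = 0, u[3] = 5, u[4] = 1.
The sequence repeats with period 3.
So u[879] = u[1 + ((879-1) mod 3)] = u[3] = 5.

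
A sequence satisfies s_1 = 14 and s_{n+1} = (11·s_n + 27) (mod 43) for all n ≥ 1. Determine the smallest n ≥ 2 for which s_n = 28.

6

Computing terms: s_1 = 14,  s_2 = 9,  s_3 = 40,  s_4 = 37,  s_5 = 4,  s_6 = 28,  s_7 = 34,  s_8 = 14.
The sequence repeats with period 7.
The value 28 first appears (with n ≥ 2) at s_6.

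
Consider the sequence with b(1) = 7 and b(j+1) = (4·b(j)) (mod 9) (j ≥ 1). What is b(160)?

7

Listing terms: b(1) = 7, b(2) = 1, b(3) = 4, b(4) = 7.
Since b(4) = b(1) = 7, the sequence is periodic with period 3.
(160 - 1) mod 3 = 0, so b(160) = b(1) = 7.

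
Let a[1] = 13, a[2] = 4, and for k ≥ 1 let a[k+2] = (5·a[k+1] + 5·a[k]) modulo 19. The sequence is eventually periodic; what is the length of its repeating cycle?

18

a[1] = 13, a[2] = 4, a[3] = 9, a[4] = 8, a[5] = 9, a[6] = 9, a[7] = 14, a[8] = 1, a[9] = 18, a[10] = 0, a[11] = 14, a[12] = 13, a[13] = 2, a[14] = 18, a[15] = 5, a[16] = 1, a[17] = 11, a[18] = 3, a[19] = 13, a[20] = 4.
Since (a[19], a[20]) = (a[1], a[2]) = (13, 4) (two consecutive terms determine the rest), the sequence is periodic with period 18.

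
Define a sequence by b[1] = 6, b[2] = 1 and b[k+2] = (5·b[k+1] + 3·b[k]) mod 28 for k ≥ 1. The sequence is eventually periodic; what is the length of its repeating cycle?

6

b[1] = 6, b[2] = 1, b[3] = 23, b[4] = 6, b[5] = 15, b[6] = 9, b[7] = 6, b[8] = 1.
Since (b[7], b[8]) = (b[1], b[2]) = (6, 1) (two consecutive terms determine the rest), the sequence is periodic with period 6.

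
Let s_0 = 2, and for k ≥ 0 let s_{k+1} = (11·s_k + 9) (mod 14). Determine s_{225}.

Computing terms: s_0 = 2,  s_1 = 3,  s_2 = 0,  s_3 = 9,  s_4 = 10,  s_5 = 7,  s_6 = 2.
The sequence repeats with period 6.
So s_{225} = s_{0 + ((225-0) mod 6)} = s_3 = 9.

9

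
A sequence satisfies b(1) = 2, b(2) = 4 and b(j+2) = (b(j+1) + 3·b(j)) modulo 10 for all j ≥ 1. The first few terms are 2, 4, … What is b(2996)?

Listing terms: b(1) = 2, b(2) = 4, b(3) = 0, b(4) = 2, b(5) = 2, b(6) = 8, b(7) = 4, b(8) = 8, b(9) = 0, b(10) = 4, b(11) = 4, b(12) = 6, b(13) = 8, b(14) = 6, b(15) = 0, b(16) = 8, b(17) = 8, b(18) = 2, b(19) = 6, b(20) = 2, b(21) = 0, b(22) = 6, b(23) = 6, b(24) = 4, b(25) = 2, b(26) = 4.
Since (b(25), b(26)) = (b(1), b(2)) = (2, 4) (two consecutive terms determine the rest), the sequence is periodic with period 24.
So b(2996) = b(1 + ((2996-1) mod 24)) = b(20) = 2.

2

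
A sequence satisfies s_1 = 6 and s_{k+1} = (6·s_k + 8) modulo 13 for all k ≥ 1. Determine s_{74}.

We have s_1 = 6; s_2 = 5; s_3 = 12; s_4 = 2; s_5 = 7; s_6 = 11; s_7 = 9; s_8 = 10; s_9 = 3; s_{10} = 0; s_{11} = 8; s_{12} = 4; s_{13} = 6.
The sequence repeats with period 12.
(74 - 1) mod 12 = 1, so s_{74} = s_2 = 5.

5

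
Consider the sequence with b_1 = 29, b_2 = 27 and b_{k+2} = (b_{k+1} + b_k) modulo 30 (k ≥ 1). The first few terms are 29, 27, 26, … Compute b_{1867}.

11

b_1 = 29,  b_2 = 27,  b_3 = 26,  b_4 = 23,  b_5 = 19,  b_6 = 12,  b_7 = 1,  b_8 = 13,  b_9 = 14,  b_{10} = 27,  b_{11} = 11,  b_{12} = 8,  b_{13} = 19,  b_{14} = 27,  b_{15} = 16,  b_{16} = 13,  b_{17} = 29,  b_{18} = 12,  b_{19} = 11,  b_{20} = 23,  b_{21} = 4,  b_{22} = 27,  b_{23} = 1,  b_{24} = 28,  b_{25} = 29,  b_{26} = 27.
Since (b_{25}, b_{26}) = (b_1, b_2) = (29, 27) (two consecutive terms determine the rest), the sequence is periodic with period 24.
So b_{1867} = b_{1 + ((1867-1) mod 24)} = b_{19} = 11.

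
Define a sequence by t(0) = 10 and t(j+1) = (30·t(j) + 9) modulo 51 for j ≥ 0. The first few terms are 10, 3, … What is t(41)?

3

Listing terms: t(0) = 10,  t(1) = 3,  t(2) = 48,  t(3) = 21,  t(4) = 27,  t(5) = 3.
Since t(5) = t(1) = 3, the sequence is eventually periodic: after a pre-period of length 1 it cycles with period 4.
For j ≥ 1, t(j) depends only on (j - 1) mod 4. (41 - 1) mod 4 = 0, so t(41) = t(1) = 3.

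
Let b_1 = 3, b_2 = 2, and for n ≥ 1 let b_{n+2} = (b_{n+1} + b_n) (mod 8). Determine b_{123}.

5

We have b_1 = 3; b_2 = 2; b_3 = 5; b_4 = 7; b_5 = 4; b_6 = 3; b_7 = 7; b_8 = 2; b_9 = 1; b_{10} = 3; b_{11} = 4; b_{12} = 7; b_{13} = 3; b_{14} = 2.
The sequence repeats with period 12.
(123 - 1) mod 12 = 2, so b_{123} = b_3 = 5.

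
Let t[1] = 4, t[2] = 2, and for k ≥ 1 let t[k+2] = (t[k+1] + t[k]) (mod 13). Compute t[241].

7

t[1] = 4,  t[2] = 2,  t[3] = 6,  t[4] = 8,  t[5] = 1,  t[6] = 9,  t[7] = 10,  t[8] = 6,  t[9] = 3,  t[10] = 9,  t[11] = 12,  t[12] = 8,  t[13] = 7,  t[14] = 2,  t[15] = 9,  t[16] = 11,  t[17] = 7,  t[18] = 5,  t[19] = 12,  t[20] = 4,  t[21] = 3,  t[22] = 7,  t[23] = 10,  t[24] = 4,  t[25] = 1,  t[26] = 5,  t[27] = 6,  t[28] = 11,  t[29] = 4,  t[30] = 2.
The sequence repeats with period 28.
So t[241] = t[1 + ((241-1) mod 28)] = t[17] = 7.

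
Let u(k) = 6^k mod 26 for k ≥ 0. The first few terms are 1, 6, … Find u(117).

18

u(0) = 1; u(1) = 6; u(2) = 10; u(3) = 8; u(4) = 22; u(5) = 2; u(6) = 12; u(7) = 20; u(8) = 16; u(9) = 18; u(10) = 4; u(11) = 24; u(12) = 14; u(13) = 6.
Since u(13) = u(1) = 6, the sequence is eventually periodic: after a pre-period of length 1 it cycles with period 12.
For k ≥ 1, u(k) depends only on (k - 1) mod 12. (117 - 1) mod 12 = 8, so u(117) = u(9) = 18.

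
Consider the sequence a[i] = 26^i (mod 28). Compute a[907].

Listing terms: a[0] = 1; a[1] = 26; a[2] = 4; a[3] = 20; a[4] = 16; a[5] = 24; a[6] = 8; a[7] = 12; a[8] = 4.
Since a[8] = a[2] = 4, the sequence is eventually periodic: after a pre-period of length 2 it cycles with period 6.
For i ≥ 2, a[i] depends only on (i - 2) mod 6. (907 - 2) mod 6 = 5, so a[907] = a[7] = 12.

12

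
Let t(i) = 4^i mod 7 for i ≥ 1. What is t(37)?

We have t(1) = 4; t(2) = 2; t(3) = 1; t(4) = 4.
Since t(4) = t(1) = 4, the sequence is periodic with period 3.
So t(37) = t(1 + ((37-1) mod 3)) = t(1) = 4.

4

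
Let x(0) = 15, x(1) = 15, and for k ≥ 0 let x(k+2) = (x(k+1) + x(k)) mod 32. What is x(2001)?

Listing terms: x(0) = 15, x(1) = 15, x(2) = 30, x(3) = 13, x(4) = 11, x(5) = 24, x(6) = 3, x(7) = 27, x(8) = 30, x(9) = 25, x(10) = 23, x(11) = 16, x(12) = 7, x(13) = 23, x(14) = 30, x(15) = 21, x(16) = 19, x(17) = 8, x(18) = 27, x(19) = 3, x(20) = 30, x(21) = 1, x(22) = 31, x(23) = 0, x(24) = 31, x(25) = 31, x(26) = 30, x(27) = 29, x(28) = 27, x(29) = 24, x(30) = 19, x(31) = 11, x(32) = 30, x(33) = 9, x(34) = 7, x(35) = 16, x(36) = 23, x(37) = 7, x(38) = 30, x(39) = 5, x(40) = 3, x(41) = 8, x(42) = 11, x(43) = 19, x(44) = 30, x(45) = 17, x(46) = 15, x(47) = 0, x(48) = 15, x(49) = 15.
The sequence repeats with period 48.
(2001 - 0) mod 48 = 33, so x(2001) = x(33) = 9.

9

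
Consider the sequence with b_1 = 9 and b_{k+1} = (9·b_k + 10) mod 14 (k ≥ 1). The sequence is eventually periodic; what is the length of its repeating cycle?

Computing terms: b_1 = 9,  b_2 = 7,  b_3 = 3,  b_4 = 9.
The sequence repeats with period 3.

3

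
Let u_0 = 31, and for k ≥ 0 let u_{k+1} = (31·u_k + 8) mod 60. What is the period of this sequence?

30

Listing terms: u_0 = 31, u_1 = 9, u_2 = 47, u_3 = 25, u_4 = 3, u_5 = 41, u_6 = 19, u_7 = 57, u_8 = 35, u_9 = 13, u_{10} = 51, u_{11} = 29, u_{12} = 7, u_{13} = 45, u_{14} = 23, u_{15} = 1, u_{16} = 39, u_{17} = 17, u_{18} = 55, u_{19} = 33, u_{20} = 11, u_{21} = 49, u_{22} = 27, u_{23} = 5, u_{24} = 43, u_{25} = 21, u_{26} = 59, u_{27} = 37, u_{28} = 15, u_{29} = 53, u_{30} = 31.
Since u_{30} = u_0 = 31, the sequence is periodic with period 30.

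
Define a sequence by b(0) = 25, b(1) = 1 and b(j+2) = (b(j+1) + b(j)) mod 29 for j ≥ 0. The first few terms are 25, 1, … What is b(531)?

5

Listing terms: b(0) = 25, b(1) = 1, b(2) = 26, b(3) = 27, b(4) = 24, b(5) = 22, b(6) = 17, b(7) = 10, b(8) = 27, b(9) = 8, b(10) = 6, b(11) = 14, b(12) = 20, b(13) = 5, b(14) = 25, b(15) = 1.
The sequence repeats with period 14.
(531 - 0) mod 14 = 13, so b(531) = b(13) = 5.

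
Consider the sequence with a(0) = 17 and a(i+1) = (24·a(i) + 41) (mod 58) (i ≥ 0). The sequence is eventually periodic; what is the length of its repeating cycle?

7

Listing terms: a(0) = 17; a(1) = 43; a(2) = 29; a(3) = 41; a(4) = 39; a(5) = 49; a(6) = 57; a(7) = 17.
Since a(7) = a(0) = 17, the sequence is periodic with period 7.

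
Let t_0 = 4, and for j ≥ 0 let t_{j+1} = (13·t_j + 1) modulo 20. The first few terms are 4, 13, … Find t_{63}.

11

We have t_0 = 4; t_1 = 13; t_2 = 10; t_3 = 11; t_4 = 4.
Since t_4 = t_0 = 4, the sequence is periodic with period 4.
(63 - 0) mod 4 = 3, so t_{63} = t_3 = 11.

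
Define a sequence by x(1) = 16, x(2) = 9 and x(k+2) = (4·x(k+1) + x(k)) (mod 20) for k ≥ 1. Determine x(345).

Computing terms: x(1) = 16,  x(2) = 9,  x(3) = 12,  x(4) = 17,  x(5) = 0,  x(6) = 17,  x(7) = 8,  x(8) = 9,  x(9) = 4,  x(10) = 5,  x(11) = 4,  x(12) = 1,  x(13) = 8,  x(14) = 13,  x(15) = 0,  x(16) = 13,  x(17) = 12,  x(18) = 1,  x(19) = 16,  x(20) = 5,  x(21) = 16,  x(22) = 9.
The sequence repeats with period 20.
So x(345) = x(1 + ((345-1) mod 20)) = x(5) = 0.

0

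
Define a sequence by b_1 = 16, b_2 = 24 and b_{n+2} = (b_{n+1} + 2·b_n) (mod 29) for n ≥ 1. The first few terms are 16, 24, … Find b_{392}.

Listing terms: b_1 = 16,  b_2 = 24,  b_3 = 27,  b_4 = 17,  b_5 = 13,  b_6 = 18,  b_7 = 15,  b_8 = 22,  b_9 = 23,  b_{10} = 9,  b_{11} = 26,  b_{12} = 15,  b_{13} = 9,  b_{14} = 10,  b_{15} = 28,  b_{16} = 19,  b_{17} = 17,  b_{18} = 26,  b_{19} = 2,  b_{20} = 25,  b_{21} = 0,  b_{22} = 21,  b_{23} = 21,  b_{24} = 5,  b_{25} = 18,  b_{26} = 28,  b_{27} = 6,  b_{28} = 4,  b_{29} = 16,  b_{30} = 24.
The sequence repeats with period 28.
(392 - 1) mod 28 = 27, so b_{392} = b_{28} = 4.

4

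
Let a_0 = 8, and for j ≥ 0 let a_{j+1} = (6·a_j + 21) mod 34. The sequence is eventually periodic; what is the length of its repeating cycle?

16

Listing terms: a_0 = 8,  a_1 = 1,  a_2 = 27,  a_3 = 13,  a_4 = 31,  a_5 = 3,  a_6 = 5,  a_7 = 17,  a_8 = 21,  a_9 = 11,  a_{10} = 19,  a_{11} = 33,  a_{12} = 15,  a_{13} = 9,  a_{14} = 7,  a_{15} = 29,  a_{16} = 25,  a_{17} = 1.
Since a_{17} = a_1 = 1, the sequence is eventually periodic: after a pre-period of length 1 it cycles with period 16.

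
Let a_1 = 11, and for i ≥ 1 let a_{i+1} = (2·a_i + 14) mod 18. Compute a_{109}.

2

a_1 = 11; a_2 = 0; a_3 = 14; a_4 = 6; a_5 = 8; a_6 = 12; a_7 = 2; a_8 = 0.
Since a_8 = a_2 = 0, the sequence is eventually periodic: after a pre-period of length 1 it cycles with period 6.
For i ≥ 2, a_i depends only on (i - 2) mod 6. (109 - 2) mod 6 = 5, so a_{109} = a_7 = 2.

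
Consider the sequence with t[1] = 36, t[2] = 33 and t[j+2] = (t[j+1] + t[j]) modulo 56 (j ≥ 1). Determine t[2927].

39

t[1] = 36, t[2] = 33, t[3] = 13, t[4] = 46, t[5] = 3, t[6] = 49, t[7] = 52, t[8] = 45, t[9] = 41, t[10] = 30, t[11] = 15, t[12] = 45, t[13] = 4, t[14] = 49, t[15] = 53, t[16] = 46, t[17] = 43, t[18] = 33, t[19] = 20, t[20] = 53, t[21] = 17, t[22] = 14, t[23] = 31, t[24] = 45, t[25] = 20, t[26] = 9, t[27] = 29, t[28] = 38, t[29] = 11, t[30] = 49, t[31] = 4, t[32] = 53, t[33] = 1, t[34] = 54, t[35] = 55, t[36] = 53, t[37] = 52, t[38] = 49, t[39] = 45, t[40] = 38, t[41] = 27, t[42] = 9, t[43] = 36, t[44] = 45, t[45] = 25, t[46] = 14, t[47] = 39, t[48] = 53, t[49] = 36, t[50] = 33.
Since (t[49], t[50]) = (t[1], t[2]) = (36, 33) (two consecutive terms determine the rest), the sequence is periodic with period 48.
So t[2927] = t[1 + ((2927-1) mod 48)] = t[47] = 39.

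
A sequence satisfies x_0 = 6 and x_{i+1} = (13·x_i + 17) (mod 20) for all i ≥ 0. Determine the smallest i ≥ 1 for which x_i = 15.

1

Listing terms: x_0 = 6, x_1 = 15, x_2 = 12, x_3 = 13, x_4 = 6.
Since x_4 = x_0 = 6, the sequence is periodic with period 4.
The value 15 first appears (with i ≥ 1) at x_1.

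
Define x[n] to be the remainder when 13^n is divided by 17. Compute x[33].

x[1] = 13; x[2] = 16; x[3] = 4; x[4] = 1; x[5] = 13.
Since x[5] = x[1] = 13, the sequence is periodic with period 4.
So x[33] = x[1 + ((33-1) mod 4)] = x[1] = 13.

13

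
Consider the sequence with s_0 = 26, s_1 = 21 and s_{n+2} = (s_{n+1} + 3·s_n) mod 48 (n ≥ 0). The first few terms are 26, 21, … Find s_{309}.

We have s_0 = 26, s_1 = 21, s_2 = 3, s_3 = 18, s_4 = 27, s_5 = 33, s_6 = 18, s_7 = 21, s_8 = 27, s_9 = 42, s_{10} = 27, s_{11} = 9, s_{12} = 42, s_{13} = 21, s_{14} = 3.
Since (s_{13}, s_{14}) = (s_1, s_2) = (21, 3) (two consecutive terms determine the rest), the sequence is eventually periodic: after a pre-period of length 1 it cycles with period 12.
For n ≥ 1, s_n depends only on (n - 1) mod 12. (309 - 1) mod 12 = 8, so s_{309} = s_9 = 42.

42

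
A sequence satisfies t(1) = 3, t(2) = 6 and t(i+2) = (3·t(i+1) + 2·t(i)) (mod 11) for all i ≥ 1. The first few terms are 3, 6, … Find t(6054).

5

Computing terms: t(1) = 3; t(2) = 6; t(3) = 2; t(4) = 7; t(5) = 3; t(6) = 1; t(7) = 9; t(8) = 7; t(9) = 6; t(10) = 10; t(11) = 9; t(12) = 3; t(13) = 5; t(14) = 10; t(15) = 7; t(16) = 8; t(17) = 5; t(18) = 9; t(19) = 4; t(20) = 8; t(21) = 10; t(22) = 2; t(23) = 4; t(24) = 5; t(25) = 1; t(26) = 2; t(27) = 8; t(28) = 6; t(29) = 1; t(30) = 4; t(31) = 3; t(32) = 6.
Since (t(31), t(32)) = (t(1), t(2)) = (3, 6) (two consecutive terms determine the rest), the sequence is periodic with period 30.
(6054 - 1) mod 30 = 23, so t(6054) = t(24) = 5.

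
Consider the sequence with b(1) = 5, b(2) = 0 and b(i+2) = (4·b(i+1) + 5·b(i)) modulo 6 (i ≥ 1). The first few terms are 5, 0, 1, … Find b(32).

0

Listing terms: b(1) = 5; b(2) = 0; b(3) = 1; b(4) = 4; b(5) = 3; b(6) = 2; b(7) = 5; b(8) = 0.
The sequence repeats with period 6.
(32 - 1) mod 6 = 1, so b(32) = b(2) = 0.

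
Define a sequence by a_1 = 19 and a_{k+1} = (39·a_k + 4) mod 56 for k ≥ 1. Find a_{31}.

19

Listing terms: a_1 = 19, a_2 = 17, a_3 = 51, a_4 = 33, a_5 = 3, a_6 = 9, a_7 = 19.
Since a_7 = a_1 = 19, the sequence is periodic with period 6.
(31 - 1) mod 6 = 0, so a_{31} = a_1 = 19.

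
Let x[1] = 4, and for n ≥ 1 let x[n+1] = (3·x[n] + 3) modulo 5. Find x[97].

4

We have x[1] = 4, x[2] = 0, x[3] = 3, x[4] = 2, x[5] = 4.
Since x[5] = x[1] = 4, the sequence is periodic with period 4.
So x[97] = x[1 + ((97-1) mod 4)] = x[1] = 4.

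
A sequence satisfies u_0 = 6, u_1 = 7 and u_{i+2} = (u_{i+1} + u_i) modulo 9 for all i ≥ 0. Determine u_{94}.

Listing terms: u_0 = 6,  u_1 = 7,  u_2 = 4,  u_3 = 2,  u_4 = 6,  u_5 = 8,  u_6 = 5,  u_7 = 4,  u_8 = 0,  u_9 = 4,  u_{10} = 4,  u_{11} = 8,  u_{12} = 3,  u_{13} = 2,  u_{14} = 5,  u_{15} = 7,  u_{16} = 3,  u_{17} = 1,  u_{18} = 4,  u_{19} = 5,  u_{20} = 0,  u_{21} = 5,  u_{22} = 5,  u_{23} = 1,  u_{24} = 6,  u_{25} = 7.
Since (u_{24}, u_{25}) = (u_0, u_1) = (6, 7) (two consecutive terms determine the rest), the sequence is periodic with period 24.
(94 - 0) mod 24 = 22, so u_{94} = u_{22} = 5.

5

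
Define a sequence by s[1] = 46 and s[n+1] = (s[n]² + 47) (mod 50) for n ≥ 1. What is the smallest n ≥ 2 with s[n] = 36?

7

s[1] = 46; s[2] = 13; s[3] = 16; s[4] = 3; s[5] = 6; s[6] = 33; s[7] = 36; s[8] = 43; s[9] = 46.
Since s[9] = s[1] = 46, the sequence is periodic with period 8.
The value 36 first appears (with n ≥ 2) at s[7].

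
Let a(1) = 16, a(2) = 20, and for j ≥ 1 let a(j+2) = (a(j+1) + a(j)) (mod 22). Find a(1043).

14

We have a(1) = 16,  a(2) = 20,  a(3) = 14,  a(4) = 12,  a(5) = 4,  a(6) = 16,  a(7) = 20.
The sequence repeats with period 5.
(1043 - 1) mod 5 = 2, so a(1043) = a(3) = 14.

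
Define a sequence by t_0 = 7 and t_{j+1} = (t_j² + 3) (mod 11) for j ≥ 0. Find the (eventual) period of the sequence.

Computing terms: t_0 = 7,  t_1 = 8,  t_2 = 1,  t_3 = 4,  t_4 = 8.
Since t_4 = t_1 = 8, the sequence is eventually periodic: after a pre-period of length 1 it cycles with period 3.

3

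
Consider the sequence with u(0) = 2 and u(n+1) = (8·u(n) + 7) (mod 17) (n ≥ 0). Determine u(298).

We have u(0) = 2, u(1) = 6, u(2) = 4, u(3) = 5, u(4) = 13, u(5) = 9, u(6) = 11, u(7) = 10, u(8) = 2.
Since u(8) = u(0) = 2, the sequence is periodic with period 8.
(298 - 0) mod 8 = 2, so u(298) = u(2) = 4.

4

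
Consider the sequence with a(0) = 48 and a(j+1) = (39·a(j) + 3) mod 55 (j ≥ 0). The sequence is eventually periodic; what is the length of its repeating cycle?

10

Computing terms: a(0) = 48,  a(1) = 5,  a(2) = 33,  a(3) = 25,  a(4) = 43,  a(5) = 30,  a(6) = 18,  a(7) = 45,  a(8) = 53,  a(9) = 35,  a(10) = 48.
Since a(10) = a(0) = 48, the sequence is periodic with period 10.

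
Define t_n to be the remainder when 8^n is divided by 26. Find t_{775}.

Computing terms: t_0 = 1, t_1 = 8, t_2 = 12, t_3 = 18, t_4 = 14, t_5 = 8.
Since t_5 = t_1 = 8, the sequence is eventually periodic: after a pre-period of length 1 it cycles with period 4.
For n ≥ 1, t_n depends only on (n - 1) mod 4. (775 - 1) mod 4 = 2, so t_{775} = t_3 = 18.

18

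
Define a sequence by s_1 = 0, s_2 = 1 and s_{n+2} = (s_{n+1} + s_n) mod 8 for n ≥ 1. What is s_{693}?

5

s_1 = 0; s_2 = 1; s_3 = 1; s_4 = 2; s_5 = 3; s_6 = 5; s_7 = 0; s_8 = 5; s_9 = 5; s_{10} = 2; s_{11} = 7; s_{12} = 1; s_{13} = 0; s_{14} = 1.
Since (s_{13}, s_{14}) = (s_1, s_2) = (0, 1) (two consecutive terms determine the rest), the sequence is periodic with period 12.
(693 - 1) mod 12 = 8, so s_{693} = s_9 = 5.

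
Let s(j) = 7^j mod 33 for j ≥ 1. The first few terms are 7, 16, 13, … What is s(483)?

13

We have s(1) = 7; s(2) = 16; s(3) = 13; s(4) = 25; s(5) = 10; s(6) = 4; s(7) = 28; s(8) = 31; s(9) = 19; s(10) = 1; s(11) = 7.
Since s(11) = s(1) = 7, the sequence is periodic with period 10.
(483 - 1) mod 10 = 2, so s(483) = s(3) = 13.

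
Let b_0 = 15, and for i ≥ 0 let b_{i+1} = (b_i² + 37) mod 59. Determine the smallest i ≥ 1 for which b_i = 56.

Listing terms: b_0 = 15; b_1 = 26; b_2 = 5; b_3 = 3; b_4 = 46; b_5 = 29; b_6 = 52; b_7 = 27; b_8 = 58; b_9 = 38; b_{10} = 6; b_{11} = 14; b_{12} = 56; b_{13} = 46.
Since b_{13} = b_4 = 46, the sequence is eventually periodic: after a pre-period of length 4 it cycles with period 9.
The value 56 first appears (with i ≥ 1) at b_{12}.

12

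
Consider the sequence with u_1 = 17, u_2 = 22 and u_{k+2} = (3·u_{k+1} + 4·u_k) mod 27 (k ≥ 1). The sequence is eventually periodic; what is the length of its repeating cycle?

6

Listing terms: u_1 = 17,  u_2 = 22,  u_3 = 26,  u_4 = 4,  u_5 = 8,  u_6 = 13,  u_7 = 17,  u_8 = 22.
The sequence repeats with period 6.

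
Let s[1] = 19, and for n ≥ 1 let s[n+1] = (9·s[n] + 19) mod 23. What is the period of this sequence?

11

We have s[1] = 19, s[2] = 6, s[3] = 4, s[4] = 9, s[5] = 8, s[6] = 22, s[7] = 10, s[8] = 17, s[9] = 11, s[10] = 3, s[11] = 0, s[12] = 19.
The sequence repeats with period 11.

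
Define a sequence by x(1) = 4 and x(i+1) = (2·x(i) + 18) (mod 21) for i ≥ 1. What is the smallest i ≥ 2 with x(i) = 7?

Computing terms: x(1) = 4,  x(2) = 5,  x(3) = 7,  x(4) = 11,  x(5) = 19,  x(6) = 14,  x(7) = 4.
The sequence repeats with period 6.
The value 7 first appears (with i ≥ 2) at x(3).

3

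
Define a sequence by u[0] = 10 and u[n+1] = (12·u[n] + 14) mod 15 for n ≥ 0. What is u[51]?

8

Computing terms: u[0] = 10,  u[1] = 14,  u[2] = 2,  u[3] = 8,  u[4] = 5,  u[5] = 14.
Since u[5] = u[1] = 14, the sequence is eventually periodic: after a pre-period of length 1 it cycles with period 4.
For n ≥ 1, u[n] depends only on (n - 1) mod 4. (51 - 1) mod 4 = 2, so u[51] = u[3] = 8.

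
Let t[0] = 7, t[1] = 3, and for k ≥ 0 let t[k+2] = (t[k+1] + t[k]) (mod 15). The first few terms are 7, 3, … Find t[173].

12

Listing terms: t[0] = 7, t[1] = 3, t[2] = 10, t[3] = 13, t[4] = 8, t[5] = 6, t[6] = 14, t[7] = 5, t[8] = 4, t[9] = 9, t[10] = 13, t[11] = 7, t[12] = 5, t[13] = 12, t[14] = 2, t[15] = 14, t[16] = 1, t[17] = 0, t[18] = 1, t[19] = 1, t[20] = 2, t[21] = 3, t[22] = 5, t[23] = 8, t[24] = 13, t[25] = 6, t[26] = 4, t[27] = 10, t[28] = 14, t[29] = 9, t[30] = 8, t[31] = 2, t[32] = 10, t[33] = 12, t[34] = 7, t[35] = 4, t[36] = 11, t[37] = 0, t[38] = 11, t[39] = 11, t[40] = 7, t[41] = 3.
Since (t[40], t[41]) = (t[0], t[1]) = (7, 3) (two consecutive terms determine the rest), the sequence is periodic with period 40.
So t[173] = t[0 + ((173-0) mod 40)] = t[13] = 12.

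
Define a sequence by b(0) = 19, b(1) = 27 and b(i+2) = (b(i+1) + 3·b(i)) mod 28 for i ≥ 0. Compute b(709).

Computing terms: b(0) = 19, b(1) = 27, b(2) = 0, b(3) = 25, b(4) = 25, b(5) = 16, b(6) = 7, b(7) = 27, b(8) = 20, b(9) = 17, b(10) = 21, b(11) = 16, b(12) = 23, b(13) = 15, b(14) = 0, b(15) = 17, b(16) = 17, b(17) = 12, b(18) = 7, b(19) = 15, b(20) = 8, b(21) = 25, b(22) = 21, b(23) = 12, b(24) = 19, b(25) = 27.
The sequence repeats with period 24.
So b(709) = b(0 + ((709-0) mod 24)) = b(13) = 15.

15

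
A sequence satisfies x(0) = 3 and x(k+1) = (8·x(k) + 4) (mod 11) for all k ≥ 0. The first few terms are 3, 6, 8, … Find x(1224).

9

Listing terms: x(0) = 3, x(1) = 6, x(2) = 8, x(3) = 2, x(4) = 9, x(5) = 10, x(6) = 7, x(7) = 5, x(8) = 0, x(9) = 4, x(10) = 3.
Since x(10) = x(0) = 3, the sequence is periodic with period 10.
(1224 - 0) mod 10 = 4, so x(1224) = x(4) = 9.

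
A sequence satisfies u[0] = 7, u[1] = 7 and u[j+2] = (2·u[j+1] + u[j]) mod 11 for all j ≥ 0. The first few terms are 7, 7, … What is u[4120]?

u[0] = 7; u[1] = 7; u[2] = 10; u[3] = 5; u[4] = 9; u[5] = 1; u[6] = 0; u[7] = 1; u[8] = 2; u[9] = 5; u[10] = 1; u[11] = 7; u[12] = 4; u[13] = 4; u[14] = 1; u[15] = 6; u[16] = 2; u[17] = 10; u[18] = 0; u[19] = 10; u[20] = 9; u[21] = 6; u[22] = 10; u[23] = 4; u[24] = 7; u[25] = 7.
Since (u[24], u[25]) = (u[0], u[1]) = (7, 7) (two consecutive terms determine the rest), the sequence is periodic with period 24.
So u[4120] = u[0 + ((4120-0) mod 24)] = u[16] = 2.

2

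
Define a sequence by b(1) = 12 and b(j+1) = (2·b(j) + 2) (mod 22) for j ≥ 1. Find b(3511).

Computing terms: b(1) = 12,  b(2) = 4,  b(3) = 10,  b(4) = 0,  b(5) = 2,  b(6) = 6,  b(7) = 14,  b(8) = 8,  b(9) = 18,  b(10) = 16,  b(11) = 12.
The sequence repeats with period 10.
(3511 - 1) mod 10 = 0, so b(3511) = b(1) = 12.

12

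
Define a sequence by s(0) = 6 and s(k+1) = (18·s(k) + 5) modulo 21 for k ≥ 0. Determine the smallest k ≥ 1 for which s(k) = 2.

Computing terms: s(0) = 6, s(1) = 8, s(2) = 2, s(3) = 20, s(4) = 8.
Since s(4) = s(1) = 8, the sequence is eventually periodic: after a pre-period of length 1 it cycles with period 3.
The value 2 first appears (with k ≥ 1) at s(2).

2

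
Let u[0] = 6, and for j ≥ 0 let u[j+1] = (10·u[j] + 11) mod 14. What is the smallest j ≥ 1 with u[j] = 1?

Computing terms: u[0] = 6, u[1] = 1, u[2] = 7, u[3] = 11, u[4] = 9, u[5] = 3, u[6] = 13, u[7] = 1.
Since u[7] = u[1] = 1, the sequence is eventually periodic: after a pre-period of length 1 it cycles with period 6.
The value 1 first appears (with j ≥ 1) at u[1].

1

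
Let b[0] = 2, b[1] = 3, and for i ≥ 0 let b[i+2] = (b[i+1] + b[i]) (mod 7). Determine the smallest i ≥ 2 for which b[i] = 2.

Listing terms: b[0] = 2,  b[1] = 3,  b[2] = 5,  b[3] = 1,  b[4] = 6,  b[5] = 0,  b[6] = 6,  b[7] = 6,  b[8] = 5,  b[9] = 4,  b[10] = 2,  b[11] = 6,  b[12] = 1,  b[13] = 0,  b[14] = 1,  b[15] = 1,  b[16] = 2,  b[17] = 3.
Since (b[16], b[17]) = (b[0], b[1]) = (2, 3) (two consecutive terms determine the rest), the sequence is periodic with period 16.
The value 2 first appears (with i ≥ 2) at b[10].

10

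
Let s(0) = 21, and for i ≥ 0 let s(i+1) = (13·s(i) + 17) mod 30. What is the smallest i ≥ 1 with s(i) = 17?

Computing terms: s(0) = 21, s(1) = 20, s(2) = 7, s(3) = 18, s(4) = 11, s(5) = 10, s(6) = 27, s(7) = 8, s(8) = 1, s(9) = 0, s(10) = 17, s(11) = 28, s(12) = 21.
Since s(12) = s(0) = 21, the sequence is periodic with period 12.
The value 17 first appears (with i ≥ 1) at s(10).

10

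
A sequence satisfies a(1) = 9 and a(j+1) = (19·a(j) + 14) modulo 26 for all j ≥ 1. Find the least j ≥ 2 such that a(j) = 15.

a(1) = 9, a(2) = 3, a(3) = 19, a(4) = 11, a(5) = 15, a(6) = 13, a(7) = 1, a(8) = 7, a(9) = 17, a(10) = 25, a(11) = 21, a(12) = 23, a(13) = 9.
The sequence repeats with period 12.
The value 15 first appears (with j ≥ 2) at a(5).

5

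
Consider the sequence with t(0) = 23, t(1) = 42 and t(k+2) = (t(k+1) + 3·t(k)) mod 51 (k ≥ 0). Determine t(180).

9

Listing terms: t(0) = 23,  t(1) = 42,  t(2) = 9,  t(3) = 33,  t(4) = 9,  t(5) = 6,  t(6) = 33,  t(7) = 0,  t(8) = 48,  t(9) = 48,  t(10) = 39,  t(11) = 30,  t(12) = 45,  t(13) = 33,  t(14) = 15,  t(15) = 12,  t(16) = 6,  t(17) = 42,  t(18) = 9.
Since (t(17), t(18)) = (t(1), t(2)) = (42, 9) (two consecutive terms determine the rest), the sequence is eventually periodic: after a pre-period of length 1 it cycles with period 16.
For k ≥ 1, t(k) depends only on (k - 1) mod 16. (180 - 1) mod 16 = 3, so t(180) = t(4) = 9.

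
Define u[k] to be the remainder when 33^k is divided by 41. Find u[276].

Listing terms: u[0] = 1; u[1] = 33; u[2] = 23; u[3] = 21; u[4] = 37; u[5] = 32; u[6] = 31; u[7] = 39; u[8] = 16; u[9] = 36; u[10] = 40; u[11] = 8; u[12] = 18; u[13] = 20; u[14] = 4; u[15] = 9; u[16] = 10; u[17] = 2; u[18] = 25; u[19] = 5; u[20] = 1.
Since u[20] = u[0] = 1, the sequence is periodic with period 20.
So u[276] = u[0 + ((276-0) mod 20)] = u[16] = 10.

10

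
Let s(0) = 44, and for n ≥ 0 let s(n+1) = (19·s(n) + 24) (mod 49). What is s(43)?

27

Computing terms: s(0) = 44; s(1) = 27; s(2) = 47; s(3) = 35; s(4) = 3; s(5) = 32; s(6) = 44.
The sequence repeats with period 6.
(43 - 0) mod 6 = 1, so s(43) = s(1) = 27.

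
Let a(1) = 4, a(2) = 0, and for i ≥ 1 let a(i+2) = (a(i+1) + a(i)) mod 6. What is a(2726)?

0

a(1) = 4,  a(2) = 0,  a(3) = 4,  a(4) = 4,  a(5) = 2,  a(6) = 0,  a(7) = 2,  a(8) = 2,  a(9) = 4,  a(10) = 0.
Since (a(9), a(10)) = (a(1), a(2)) = (4, 0) (two consecutive terms determine the rest), the sequence is periodic with period 8.
(2726 - 1) mod 8 = 5, so a(2726) = a(6) = 0.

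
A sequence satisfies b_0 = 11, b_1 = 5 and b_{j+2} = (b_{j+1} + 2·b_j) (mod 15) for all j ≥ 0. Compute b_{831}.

Computing terms: b_0 = 11, b_1 = 5, b_2 = 12, b_3 = 7, b_4 = 1, b_5 = 0, b_6 = 2, b_7 = 2, b_8 = 6, b_9 = 10, b_{10} = 7, b_{11} = 12, b_{12} = 11, b_{13} = 5.
Since (b_{12}, b_{13}) = (b_0, b_1) = (11, 5) (two consecutive terms determine the rest), the sequence is periodic with period 12.
So b_{831} = b_{0 + ((831-0) mod 12)} = b_3 = 7.

7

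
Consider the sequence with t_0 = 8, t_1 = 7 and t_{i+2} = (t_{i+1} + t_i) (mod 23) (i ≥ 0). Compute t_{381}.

Listing terms: t_0 = 8; t_1 = 7; t_2 = 15; t_3 = 22; t_4 = 14; t_5 = 13; t_6 = 4; t_7 = 17; t_8 = 21; t_9 = 15; t_{10} = 13; t_{11} = 5; t_{12} = 18; t_{13} = 0; t_{14} = 18; t_{15} = 18; t_{16} = 13; t_{17} = 8; t_{18} = 21; t_{19} = 6; t_{20} = 4; t_{21} = 10; t_{22} = 14; t_{23} = 1; t_{24} = 15; t_{25} = 16; t_{26} = 8; t_{27} = 1; t_{28} = 9; t_{29} = 10; t_{30} = 19; t_{31} = 6; t_{32} = 2; t_{33} = 8; t_{34} = 10; t_{35} = 18; t_{36} = 5; t_{37} = 0; t_{38} = 5; t_{39} = 5; t_{40} = 10; t_{41} = 15; t_{42} = 2; t_{43} = 17; t_{44} = 19; t_{45} = 13; t_{46} = 9; t_{47} = 22; t_{48} = 8; t_{49} = 7.
Since (t_{48}, t_{49}) = (t_0, t_1) = (8, 7) (two consecutive terms determine the rest), the sequence is periodic with period 48.
(381 - 0) mod 48 = 45, so t_{381} = t_{45} = 13.

13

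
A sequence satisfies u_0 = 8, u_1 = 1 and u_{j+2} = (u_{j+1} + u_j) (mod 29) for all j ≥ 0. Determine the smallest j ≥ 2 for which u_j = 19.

4

Computing terms: u_0 = 8,  u_1 = 1,  u_2 = 9,  u_3 = 10,  u_4 = 19,  u_5 = 0,  u_6 = 19,  u_7 = 19,  u_8 = 9,  u_9 = 28,  u_{10} = 8,  u_{11} = 7,  u_{12} = 15,  u_{13} = 22,  u_{14} = 8,  u_{15} = 1.
The sequence repeats with period 14.
The value 19 first appears (with j ≥ 2) at u_4.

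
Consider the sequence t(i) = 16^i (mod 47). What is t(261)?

We have t(1) = 16; t(2) = 21; t(3) = 7; t(4) = 18; t(5) = 6; t(6) = 2; t(7) = 32; t(8) = 42; t(9) = 14; t(10) = 36; t(11) = 12; t(12) = 4; t(13) = 17; t(14) = 37; t(15) = 28; t(16) = 25; t(17) = 24; t(18) = 8; t(19) = 34; t(20) = 27; t(21) = 9; t(22) = 3; t(23) = 1; t(24) = 16.
Since t(24) = t(1) = 16, the sequence is periodic with period 23.
(261 - 1) mod 23 = 7, so t(261) = t(8) = 42.

42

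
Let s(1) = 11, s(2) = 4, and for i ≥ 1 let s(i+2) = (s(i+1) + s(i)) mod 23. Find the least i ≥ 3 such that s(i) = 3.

Listing terms: s(1) = 11; s(2) = 4; s(3) = 15; s(4) = 19; s(5) = 11; s(6) = 7; s(7) = 18; s(8) = 2; s(9) = 20; s(10) = 22; s(11) = 19; s(12) = 18; s(13) = 14; s(14) = 9; s(15) = 0; s(16) = 9; s(17) = 9; s(18) = 18; s(19) = 4; s(20) = 22; s(21) = 3; s(22) = 2; s(23) = 5; s(24) = 7; s(25) = 12; s(26) = 19; s(27) = 8; s(28) = 4; s(29) = 12; s(30) = 16; s(31) = 5; s(32) = 21; s(33) = 3; s(34) = 1; s(35) = 4; s(36) = 5; s(37) = 9; s(38) = 14; s(39) = 0; s(40) = 14; s(41) = 14; s(42) = 5; s(43) = 19; s(44) = 1; s(45) = 20; s(46) = 21; s(47) = 18; s(48) = 16; s(49) = 11; s(50) = 4.
The sequence repeats with period 48.
The value 3 first appears (with i ≥ 3) at s(21).

21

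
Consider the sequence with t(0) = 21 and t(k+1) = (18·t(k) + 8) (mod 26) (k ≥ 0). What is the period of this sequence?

t(0) = 21, t(1) = 22, t(2) = 14, t(3) = 0, t(4) = 8, t(5) = 22.
Since t(5) = t(1) = 22, the sequence is eventually periodic: after a pre-period of length 1 it cycles with period 4.

4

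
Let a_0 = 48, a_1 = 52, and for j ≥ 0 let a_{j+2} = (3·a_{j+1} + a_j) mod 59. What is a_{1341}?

a_0 = 48; a_1 = 52; a_2 = 27; a_3 = 15; a_4 = 13; a_5 = 54; a_6 = 57; a_7 = 48; a_8 = 24; a_9 = 2; a_{10} = 30; a_{11} = 33; a_{12} = 11; a_{13} = 7; a_{14} = 32; a_{15} = 44; a_{16} = 46; a_{17} = 5; a_{18} = 2; a_{19} = 11; a_{20} = 35; a_{21} = 57; a_{22} = 29; a_{23} = 26; a_{24} = 48; a_{25} = 52.
The sequence repeats with period 24.
So a_{1341} = a_{0 + ((1341-0) mod 24)} = a_{21} = 57.

57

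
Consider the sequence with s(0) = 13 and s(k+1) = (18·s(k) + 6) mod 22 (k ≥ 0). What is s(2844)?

8

We have s(0) = 13; s(1) = 20; s(2) = 14; s(3) = 16; s(4) = 8; s(5) = 18; s(6) = 0; s(7) = 6; s(8) = 4; s(9) = 12; s(10) = 2; s(11) = 20.
Since s(11) = s(1) = 20, the sequence is eventually periodic: after a pre-period of length 1 it cycles with period 10.
For k ≥ 1, s(k) depends only on (k - 1) mod 10. (2844 - 1) mod 10 = 3, so s(2844) = s(4) = 8.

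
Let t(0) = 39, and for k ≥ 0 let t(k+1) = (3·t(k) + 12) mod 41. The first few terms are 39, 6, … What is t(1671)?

t(0) = 39,  t(1) = 6,  t(2) = 30,  t(3) = 20,  t(4) = 31,  t(5) = 23,  t(6) = 40,  t(7) = 9,  t(8) = 39.
The sequence repeats with period 8.
So t(1671) = t(0 + ((1671-0) mod 8)) = t(7) = 9.

9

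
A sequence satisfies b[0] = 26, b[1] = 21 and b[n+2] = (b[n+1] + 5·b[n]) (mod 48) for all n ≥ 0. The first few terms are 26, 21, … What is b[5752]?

Listing terms: b[0] = 26, b[1] = 21, b[2] = 7, b[3] = 16, b[4] = 3, b[5] = 35, b[6] = 2, b[7] = 33, b[8] = 43, b[9] = 16, b[10] = 39, b[11] = 23, b[12] = 26, b[13] = 45, b[14] = 31, b[15] = 16, b[16] = 27, b[17] = 11, b[18] = 2, b[19] = 9, b[20] = 19, b[21] = 16, b[22] = 15, b[23] = 47, b[24] = 26, b[25] = 21.
The sequence repeats with period 24.
So b[5752] = b[0 + ((5752-0) mod 24)] = b[16] = 27.

27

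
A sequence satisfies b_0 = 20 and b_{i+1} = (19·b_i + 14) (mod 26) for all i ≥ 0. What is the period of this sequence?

We have b_0 = 20, b_1 = 4, b_2 = 12, b_3 = 8, b_4 = 10, b_5 = 22, b_6 = 16, b_7 = 6, b_8 = 24, b_9 = 2, b_{10} = 0, b_{11} = 14, b_{12} = 20.
Since b_{12} = b_0 = 20, the sequence is periodic with period 12.

12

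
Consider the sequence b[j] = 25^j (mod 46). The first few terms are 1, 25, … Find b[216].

13

Computing terms: b[0] = 1,  b[1] = 25,  b[2] = 27,  b[3] = 31,  b[4] = 39,  b[5] = 9,  b[6] = 41,  b[7] = 13,  b[8] = 3,  b[9] = 29,  b[10] = 35,  b[11] = 1.
Since b[11] = b[0] = 1, the sequence is periodic with period 11.
So b[216] = b[0 + ((216-0) mod 11)] = b[7] = 13.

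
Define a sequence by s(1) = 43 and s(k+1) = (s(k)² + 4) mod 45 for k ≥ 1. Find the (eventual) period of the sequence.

We have s(1) = 43,  s(2) = 8,  s(3) = 23,  s(4) = 38,  s(5) = 8.
Since s(5) = s(2) = 8, the sequence is eventually periodic: after a pre-period of length 1 it cycles with period 3.

3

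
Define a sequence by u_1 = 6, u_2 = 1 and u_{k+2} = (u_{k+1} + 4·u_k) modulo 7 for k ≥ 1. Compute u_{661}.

5

We have u_1 = 6, u_2 = 1, u_3 = 4, u_4 = 1, u_5 = 3, u_6 = 0, u_7 = 5, u_8 = 5, u_9 = 4, u_{10} = 3, u_{11} = 5, u_{12} = 3, u_{13} = 2, u_{14} = 0, u_{15} = 1, u_{16} = 1, u_{17} = 5, u_{18} = 2, u_{19} = 1, u_{20} = 2, u_{21} = 6, u_{22} = 0, u_{23} = 3, u_{24} = 3, u_{25} = 1, u_{26} = 6, u_{27} = 3, u_{28} = 6, u_{29} = 4, u_{30} = 0, u_{31} = 2, u_{32} = 2, u_{33} = 3, u_{34} = 4, u_{35} = 2, u_{36} = 4, u_{37} = 5, u_{38} = 0, u_{39} = 6, u_{40} = 6, u_{41} = 2, u_{42} = 5, u_{43} = 6, u_{44} = 5, u_{45} = 1, u_{46} = 0, u_{47} = 4, u_{48} = 4, u_{49} = 6, u_{50} = 1.
Since (u_{49}, u_{50}) = (u_1, u_2) = (6, 1) (two consecutive terms determine the rest), the sequence is periodic with period 48.
So u_{661} = u_{1 + ((661-1) mod 48)} = u_{37} = 5.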